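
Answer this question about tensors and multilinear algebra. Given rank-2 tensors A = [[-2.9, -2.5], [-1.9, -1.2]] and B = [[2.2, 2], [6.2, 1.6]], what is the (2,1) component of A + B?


Tensor addition is component-wise: (A + B)_{ij} = A_{ij} + B_{ij}.
A_{21} = -1.9
B_{21} = 6.2
(A + B)_{21} = -1.9 + 6.2 = 4.3

4.3


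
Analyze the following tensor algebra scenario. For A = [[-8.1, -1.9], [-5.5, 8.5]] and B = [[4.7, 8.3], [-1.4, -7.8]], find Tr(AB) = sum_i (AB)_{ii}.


Tr(AB) = sum_i (AB)_{ii} where (AB)_{ii} = sum_k A_{ik} B_{ki}.
(AB)_{11} = -8.1*4.7 + -1.9*-1.4 = -35.41
(AB)_{22} = -5.5*8.3 + 8.5*-7.8 = -111.95
Tr(AB) = -35.41 + -111.95 = -147.36

-147.36


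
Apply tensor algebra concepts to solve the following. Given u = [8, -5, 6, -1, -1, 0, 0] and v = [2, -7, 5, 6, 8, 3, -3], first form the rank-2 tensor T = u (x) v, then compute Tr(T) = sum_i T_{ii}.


The outer product gives T_{ij} = u_i v_j.
The trace (contraction) is Tr(T) = sum_i T_{ii} = sum_i u_i v_i.
Diagonal entries:
T_{11} = u_1 * v_1 = 8 * 2 = 16
T_{22} = u_2 * v_2 = -5 * -7 = 35
T_{33} = u_3 * v_3 = 6 * 5 = 30
T_{44} = u_4 * v_4 = -1 * 6 = -6
T_{55} = u_5 * v_5 = -1 * 8 = -8
T_{66} = u_6 * v_6 = 0 * 3 = 0
T_{77} = u_7 * v_7 = 0 * -3 = 0
Tr(T) = 16 + 35 + 30 + -6 + -8 + 0 + 0 = 67

67


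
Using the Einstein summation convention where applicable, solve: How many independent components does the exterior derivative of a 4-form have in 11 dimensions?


The exterior derivative of a p-form is a (p+1)-form.
Its number of independent components is C(n, p+1).
n = 11, p+1 = 5
C(11, 5) = 462

462


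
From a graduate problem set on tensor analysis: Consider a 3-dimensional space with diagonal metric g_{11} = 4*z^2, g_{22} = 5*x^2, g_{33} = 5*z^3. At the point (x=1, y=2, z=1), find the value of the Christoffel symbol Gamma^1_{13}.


For a diagonal metric, Gamma^k_{ij} = (1/2) g^{kk} (dg_{ik}/dx_j + dg_{jk}/dx_i - dg_{ij}/dx_k).
The metric is diagonal, so g_{ab} = 0 for a != b.
At the given point: g_{11} = 4, g_{22} = 5, g_{33} = 5
g^{11} = 1/4
dg_{11}/dx_3 = dg_{11}/dx_3 = 8
dg_{31}/dx_1 = 0 (off-diagonal)
dg_{13}/dx_1 = 0 (off-diagonal)
Numerator = 8 + 0 - 0 = 8
Gamma^1_{13} = 8 / (2 * 4) = 1

1


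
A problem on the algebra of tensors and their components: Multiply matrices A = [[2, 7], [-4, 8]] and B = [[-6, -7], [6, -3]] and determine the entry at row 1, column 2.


(AB)_{ij} = sum_k A_{ik} B_{kj}.
For i=1, j=2:
A_{11} * B_{12} = 2 * -7 = -14
A_{12} * B_{22} = 7 * -3 = -21
Sum = -14 + -21 = -35

-35


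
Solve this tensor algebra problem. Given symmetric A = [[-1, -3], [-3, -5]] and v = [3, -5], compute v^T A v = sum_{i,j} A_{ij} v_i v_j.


First compute Av:
(Av)_1 = -1*3 + -3*-5 = 12
(Av)_2 = -3*3 + -5*-5 = 16
Av = [12, 16]
Then v^T (Av) = 3*12 + -5*16
= 36 + -80 = -44

-44


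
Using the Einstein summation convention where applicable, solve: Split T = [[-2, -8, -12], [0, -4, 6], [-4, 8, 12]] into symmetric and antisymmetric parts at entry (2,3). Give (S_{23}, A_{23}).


T_{23} = 6
T_{32} = 8
S_{23} = (6 + 8)/2 = 14/2 = 7
A_{23} = (6 - 8)/2 = -2/2 = -1
Check: S + A = 7 + -1 = 6 = T_{23}.

(7, -1)


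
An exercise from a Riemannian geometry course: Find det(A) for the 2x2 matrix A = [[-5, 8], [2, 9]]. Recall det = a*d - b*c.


For a 2x2 matrix [[a, b], [c, d]], det = a*d - b*c.
a = -5, b = 8, c = 2, d = 9
a*d = -5 * 9 = -45
b*c = 8 * 2 = 16
det = -45 - 16 = -61

-61


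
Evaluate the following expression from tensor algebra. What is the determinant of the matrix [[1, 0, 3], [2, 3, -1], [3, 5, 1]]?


Expanding along the first row, det(A) = a11*M_11 - a12*M_12 + a13*M_13, where M_1j is the (1,j) minor.
Minor M_11 = 3*1 - -1*5 = 8
Minor M_12 = 2*1 - -1*3 = 5
Minor M_13 = 2*5 - 3*3 = 1
det = 1*(8) - 0*(5) + 3*(1)
    = 8 - 0 + 3
    = 11

11


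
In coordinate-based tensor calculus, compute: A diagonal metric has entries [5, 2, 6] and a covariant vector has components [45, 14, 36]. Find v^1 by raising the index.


To raise an index with a diagonal metric: v^i = v_i / g_{ii}.
For index 1: v_1 = 45, g_{11} = 5
v^1 = 45 / 5 = 9

9


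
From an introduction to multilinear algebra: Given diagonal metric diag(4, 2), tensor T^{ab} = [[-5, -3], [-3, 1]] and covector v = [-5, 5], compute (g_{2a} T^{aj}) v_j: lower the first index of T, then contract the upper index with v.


Step 1: lower the first index. For a diagonal metric, g_{ia} T^{aj} = g_{ii} T^{ij} (no sum on i).
g_{22} = 2
S_2{}^1 = 2 * T^{21} = 2 * -3 = -6
S_2{}^2 = 2 * T^{22} = 2 * 1 = 2
Step 2: contract S_2{}^j with v_j.
S_2{}^1 * v_1 = -6 * -5 = 30
S_2{}^2 * v_2 = 2 * 5 = 10
Result = 30 + 10 = 40

40


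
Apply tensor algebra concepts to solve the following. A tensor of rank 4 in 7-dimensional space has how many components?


The number of components of a rank-r tensor in d dimensions is d^r.
Here d = 7 and r = 4.
7^4 = 2401

2401


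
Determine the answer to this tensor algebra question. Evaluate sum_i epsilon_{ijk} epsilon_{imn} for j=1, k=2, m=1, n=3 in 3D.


Using the identity: epsilon_{ijk} epsilon_{imn} = delta_{jm} delta_{kn} - delta_{jn} delta_{km}.
delta_{11} = 1
delta_{23} = 0
delta_{13} = 0
delta_{21} = 0
Result = 1 * 0 - 0 * 0 = 0 - 0 = 0

0


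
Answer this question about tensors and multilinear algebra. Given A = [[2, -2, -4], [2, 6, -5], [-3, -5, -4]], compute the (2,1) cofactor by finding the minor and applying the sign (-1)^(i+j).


To find cofactor C_{21}, delete row 2 and column 1.
The resulting 2x2 submatrix is: [[-2, -4], [-5, -4]]
Minor M_{21} = -2*-4 - -4*-5
  = 8 - 20 = -12
Sign = (-1)^(2+1) = (-1)^3 = -1
Cofactor C_{21} = -1 * -12 = 12

12


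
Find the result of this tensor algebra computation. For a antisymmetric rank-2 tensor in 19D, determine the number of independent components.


A antisymmetric rank-2 tensor in d dimensions has d(d-1)/2 independent components.
d = 19
d(d-1)/2 = 19 * 18 / 2 = 342 / 2 = 171

171


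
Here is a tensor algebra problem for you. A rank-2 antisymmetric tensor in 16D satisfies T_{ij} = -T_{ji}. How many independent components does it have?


An antisymmetric rank-2 tensor satisfies A_{ij} = -A_{ji}, so diagonal entries are zero.
The independent components are the upper-triangular entries: C(n, 2) = n(n-1)/2.
n = 16
C(16, 2) = 16 * 15 / 2 = 240 / 2 = 120

120


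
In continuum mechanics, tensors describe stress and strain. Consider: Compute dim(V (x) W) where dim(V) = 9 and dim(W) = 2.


The dimension of a tensor product is the product of dimensions.
dim(V) = 9, dim(W) = 2
dim(V (x) W) = 9 * 2 = 18

18


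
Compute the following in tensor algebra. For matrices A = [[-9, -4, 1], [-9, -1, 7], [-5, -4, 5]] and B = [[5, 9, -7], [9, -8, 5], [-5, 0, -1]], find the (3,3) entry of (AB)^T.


(AB)^T_{ij} = (AB)_{ji} = sum_k A_{jk} B_{ki}.
For i=3, j=3 we need (AB)_{33}:
A_{31} * B_{13} = -5 * -7 = 35
A_{32} * B_{23} = -4 * 5 = -20
A_{33} * B_{33} = 5 * -1 = -5
Sum = 35 + -20 + -5 = 10

10


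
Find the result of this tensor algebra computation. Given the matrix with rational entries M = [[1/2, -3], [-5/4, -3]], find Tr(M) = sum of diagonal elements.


The trace is the sum of diagonal entries.
Diagonal: M[1,1] = 1/2, M[2,2] = -3
Tr(M) = 1/2 + -3
Computing step by step:
After adding M[1,1]: 1/2
After adding M[2,2]: -5/2
Tr(M) = -5/2

-5/2


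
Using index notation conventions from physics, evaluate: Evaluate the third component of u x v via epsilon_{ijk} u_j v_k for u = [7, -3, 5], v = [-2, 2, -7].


(u x v)_3 = sum_{j,k} epsilon_{3jk} u_j v_k. Only permutations of (1,2,3) contribute; the two non-zero terms are:
eps_{312} u_1 v_2 = 1 * 7 * 2 = 14
eps_{321} u_2 v_1 = -1 * -3 * -2 = -6
(u x v)_3 = 8

8


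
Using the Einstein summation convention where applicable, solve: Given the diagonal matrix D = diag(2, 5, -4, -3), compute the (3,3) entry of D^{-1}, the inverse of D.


For a diagonal matrix, the inverse has entries (D^{-1})_{ii} = 1/d_{ii}.
The diagonal entries are: d_{11} = 2, d_{22} = 5, d_{33} = -4, d_{44} = -3
We need (D^{-1})_{33} = 1/d_{33} = 1/-4 = -1/4

-1/4


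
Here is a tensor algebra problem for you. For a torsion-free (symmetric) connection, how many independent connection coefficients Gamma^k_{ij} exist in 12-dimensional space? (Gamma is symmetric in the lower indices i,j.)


Christoffel symbols Gamma^k_{ij} are symmetric in i,j, so there are d * d(d+1)/2 independent symbols.
d = 12
d(d+1)/2 = 12 * 13 / 2 = 78
Total = 12 * 78 = 936

936


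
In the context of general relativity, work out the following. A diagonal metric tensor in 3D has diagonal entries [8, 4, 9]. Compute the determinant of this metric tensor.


For a diagonal metric, the determinant is the product of diagonal entries.
Diagonal entries: 8, 4, 9
det(g) = 8 * 4 * 9 = 288

288


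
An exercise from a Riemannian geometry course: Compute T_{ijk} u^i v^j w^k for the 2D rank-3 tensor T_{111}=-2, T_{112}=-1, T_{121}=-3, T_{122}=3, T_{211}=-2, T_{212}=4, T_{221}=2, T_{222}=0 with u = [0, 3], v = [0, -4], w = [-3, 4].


S = sum over i,j,k of T_{ijk} u_i v_j w_k. Expanding all 8 terms:
T_{111}*u_1*v_1*w_1 = -2*0*0*-3 = 0  (running total: 0)
T_{112}*u_1*v_1*w_2 = -1*0*0*4 = 0  (running total: 0)
T_{121}*u_1*v_2*w_1 = -3*0*-4*-3 = 0  (running total: 0)
T_{122}*u_1*v_2*w_2 = 3*0*-4*4 = 0  (running total: 0)
T_{211}*u_2*v_1*w_1 = -2*3*0*-3 = 0  (running total: 0)
T_{212}*u_2*v_1*w_2 = 4*3*0*4 = 0  (running total: 0)
T_{221}*u_2*v_2*w_1 = 2*3*-4*-3 = 72  (running total: 72)
T_{222}*u_2*v_2*w_2 = 0*3*-4*4 = 0  (running total: 72)
S = 72

72


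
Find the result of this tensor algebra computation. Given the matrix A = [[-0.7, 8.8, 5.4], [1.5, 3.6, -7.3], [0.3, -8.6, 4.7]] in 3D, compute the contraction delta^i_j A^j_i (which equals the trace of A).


The contraction (trace) of a rank-2 tensor is the sum of its diagonal elements.
Diagonal entries: A[1,1] = -0.7, A[2,2] = 3.6, A[3,3] = 4.7
Tr(A) = -0.7 + 3.6 + 4.7 = 7.6

7.6


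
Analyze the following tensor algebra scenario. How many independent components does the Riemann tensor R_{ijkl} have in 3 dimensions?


The Riemann tensor in d dimensions has d^2(d^2 - 1)/12 independent components.
d = 3, so d^2 = 9
d^2 - 1 = 8
d^2(d^2 - 1) = 9 * 8 = 72
Divide by 12: 72 / 12 = 6

6


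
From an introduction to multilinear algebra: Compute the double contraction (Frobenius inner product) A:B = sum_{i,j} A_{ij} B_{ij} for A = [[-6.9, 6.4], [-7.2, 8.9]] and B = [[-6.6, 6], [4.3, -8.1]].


A:B = sum over all i,j of A_{ij} * B_{ij}.
Row 1: -6.9*-6.6=45.54, 6.4*6=38.4 => row sum = 83.94
Row 2: -7.2*4.3=-30.96, 8.9*-8.1=-72.09 => row sum = -103.05
Total = 83.94 + -103.05 = -19.11

-19.11


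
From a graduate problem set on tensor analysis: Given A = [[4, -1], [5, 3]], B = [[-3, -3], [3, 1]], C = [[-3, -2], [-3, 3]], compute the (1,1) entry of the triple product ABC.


(ABC)_{11} = sum_m (AB)_{1m} C_{m1}. First compute row 1 of AB.
(AB)_{11} = 4*-3 + -1*3 = -15
(AB)_{12} = 4*-3 + -1*1 = -13
Now contract with column 1 of C:
(AB)_{11} * C_{11} = -15 * -3 = 45
(AB)_{12} * C_{21} = -13 * -3 = 39
(ABC)_{11} = 45 + 39 = 84

84


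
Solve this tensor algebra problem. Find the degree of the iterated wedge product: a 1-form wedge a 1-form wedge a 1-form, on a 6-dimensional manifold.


The degree of a wedge product is the sum of the degrees of the individual forms.
Degrees: 1, 1, 1
Total degree = 1 + 1 + 1 = 3

3


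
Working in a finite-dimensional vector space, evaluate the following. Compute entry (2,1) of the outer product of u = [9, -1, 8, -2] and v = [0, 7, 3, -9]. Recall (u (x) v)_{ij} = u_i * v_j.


The outer product entry T_{ij} = u_i * v_j.
We need i=2, j=1.
u_2 = -1, v_1 = 0
T_{2,1} = -1 * 0 = 0

0


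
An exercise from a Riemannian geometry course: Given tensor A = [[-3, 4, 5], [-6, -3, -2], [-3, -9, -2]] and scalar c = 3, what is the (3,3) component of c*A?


Scalar multiplication: (cA)_{ij} = c * A_{ij}.
c = 3
A_{33} = -2
(cA)_{33} = 3 * -2 = -6

-6


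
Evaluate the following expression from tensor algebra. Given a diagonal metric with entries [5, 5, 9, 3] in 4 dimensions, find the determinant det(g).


For a diagonal metric, the determinant is the product of diagonal entries.
Diagonal entries: 5, 5, 9, 3
det(g) = 5 * 5 * 9 * 3 = 675

675


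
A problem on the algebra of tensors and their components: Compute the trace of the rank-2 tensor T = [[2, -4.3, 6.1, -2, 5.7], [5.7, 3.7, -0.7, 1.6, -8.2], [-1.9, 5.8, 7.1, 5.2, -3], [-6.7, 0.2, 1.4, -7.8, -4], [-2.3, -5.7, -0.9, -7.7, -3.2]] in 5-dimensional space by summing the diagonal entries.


The contraction (trace) of a rank-2 tensor is the sum of its diagonal elements.
Diagonal entries: A[1,1] = 2, A[2,2] = 3.7, A[3,3] = 7.1, A[4,4] = -7.8, A[5,5] = -3.2
Tr(A) = 2 + 3.7 + 7.1 + -7.8 + -3.2 = 1.8

1.8


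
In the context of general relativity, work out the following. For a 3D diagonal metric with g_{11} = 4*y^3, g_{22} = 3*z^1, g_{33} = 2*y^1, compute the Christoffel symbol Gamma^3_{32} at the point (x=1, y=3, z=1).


For a diagonal metric, Gamma^k_{ij} = (1/2) g^{kk} (dg_{ik}/dx_j + dg_{jk}/dx_i - dg_{ij}/dx_k).
The metric is diagonal, so g_{ab} = 0 for a != b.
At the given point: g_{11} = 108, g_{22} = 3, g_{33} = 6
g^{33} = 1/6
dg_{33}/dx_2 = dg_{33}/dx_2 = 2
dg_{23}/dx_3 = 0 (off-diagonal)
dg_{32}/dx_3 = 0 (off-diagonal)
Numerator = 2 + 0 - 0 = 2
Gamma^3_{32} = 2 / (2 * 6) = 1/6

1/6


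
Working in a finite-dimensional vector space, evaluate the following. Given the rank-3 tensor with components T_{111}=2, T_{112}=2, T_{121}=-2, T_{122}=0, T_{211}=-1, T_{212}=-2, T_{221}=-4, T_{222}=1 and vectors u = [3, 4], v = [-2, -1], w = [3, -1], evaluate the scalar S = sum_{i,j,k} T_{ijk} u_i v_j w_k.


S = sum over i,j,k of T_{ijk} u_i v_j w_k. Expanding all 8 terms:
T_{111}*u_1*v_1*w_1 = 2*3*-2*3 = -36  (running total: -36)
T_{112}*u_1*v_1*w_2 = 2*3*-2*-1 = 12  (running total: -24)
T_{121}*u_1*v_2*w_1 = -2*3*-1*3 = 18  (running total: -6)
T_{122}*u_1*v_2*w_2 = 0*3*-1*-1 = 0  (running total: -6)
T_{211}*u_2*v_1*w_1 = -1*4*-2*3 = 24  (running total: 18)
T_{212}*u_2*v_1*w_2 = -2*4*-2*-1 = -16  (running total: 2)
T_{221}*u_2*v_2*w_1 = -4*4*-1*3 = 48  (running total: 50)
T_{222}*u_2*v_2*w_2 = 1*4*-1*-1 = 4  (running total: 54)
S = 54

54


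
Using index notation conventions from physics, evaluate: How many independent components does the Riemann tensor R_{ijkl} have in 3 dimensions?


The Riemann tensor in d dimensions has d^2(d^2 - 1)/12 independent components.
d = 3, so d^2 = 9
d^2 - 1 = 8
d^2(d^2 - 1) = 9 * 8 = 72
Divide by 12: 72 / 12 = 6

6


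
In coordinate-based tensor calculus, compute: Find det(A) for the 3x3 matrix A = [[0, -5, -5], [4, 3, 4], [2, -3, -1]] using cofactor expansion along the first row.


Expanding along the first row, det(A) = a11*M_11 - a12*M_12 + a13*M_13, where M_1j is the (1,j) minor.
Minor M_11 = 3*-1 - 4*-3 = 9
Minor M_12 = 4*-1 - 4*2 = -12
Minor M_13 = 4*-3 - 3*2 = -18
det = 0*(9) - -5*(-12) + -5*(-18)
    = 0 - 60 + 90
    = 30

30


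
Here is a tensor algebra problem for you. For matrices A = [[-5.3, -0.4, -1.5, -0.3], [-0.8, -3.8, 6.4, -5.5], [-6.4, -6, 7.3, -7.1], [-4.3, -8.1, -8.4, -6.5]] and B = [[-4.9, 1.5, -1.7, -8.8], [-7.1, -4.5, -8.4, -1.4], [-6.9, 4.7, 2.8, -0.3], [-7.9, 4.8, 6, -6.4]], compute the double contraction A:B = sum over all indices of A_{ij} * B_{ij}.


A:B = sum over all i,j of A_{ij} * B_{ij}.
Row 1: -5.3*-4.9=25.97, -0.4*1.5=-0.6, -1.5*-1.7=2.55, -0.3*-8.8=2.64 => row sum = 30.56
Row 2: -0.8*-7.1=5.68, -3.8*-4.5=17.1, 6.4*-8.4=-53.76, -5.5*-1.4=7.7 => row sum = -23.28
Row 3: -6.4*-6.9=44.16, -6*4.7=-28.2, 7.3*2.8=20.44, -7.1*-0.3=2.13 => row sum = 38.53
Row 4: -4.3*-7.9=33.97, -8.1*4.8=-38.88, -8.4*6=-50.4, -6.5*-6.4=41.6 => row sum = -13.71
Total = 30.56 + -23.28 + 38.53 + -13.71 = 32.1

32.1


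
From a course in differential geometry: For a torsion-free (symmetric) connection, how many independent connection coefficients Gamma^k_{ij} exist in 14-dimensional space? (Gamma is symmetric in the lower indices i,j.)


Christoffel symbols Gamma^k_{ij} are symmetric in i,j, so there are d * d(d+1)/2 independent symbols.
d = 14
d(d+1)/2 = 14 * 15 / 2 = 105
Total = 14 * 105 = 1470

1470


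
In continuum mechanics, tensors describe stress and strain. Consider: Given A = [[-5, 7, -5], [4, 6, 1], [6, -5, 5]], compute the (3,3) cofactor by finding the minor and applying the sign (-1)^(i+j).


To find cofactor C_{33}, delete row 3 and column 3.
The resulting 2x2 submatrix is: [[-5, 7], [4, 6]]
Minor M_{33} = -5*6 - 7*4
  = -30 - 28 = -58
Sign = (-1)^(3+3) = (-1)^6 = 1
Cofactor C_{33} = 1 * -58 = -58

-58


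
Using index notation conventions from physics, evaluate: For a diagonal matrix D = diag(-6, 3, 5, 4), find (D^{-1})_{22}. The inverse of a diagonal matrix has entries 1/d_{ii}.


For a diagonal matrix, the inverse has entries (D^{-1})_{ii} = 1/d_{ii}.
The diagonal entries are: d_{11} = -6, d_{22} = 3, d_{33} = 5, d_{44} = 4
We need (D^{-1})_{22} = 1/d_{22} = 1/3 = 1/3

1/3


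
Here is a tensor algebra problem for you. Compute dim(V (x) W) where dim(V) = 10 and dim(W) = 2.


The dimension of a tensor product is the product of dimensions.
dim(V) = 10, dim(W) = 2
dim(V (x) W) = 10 * 2 = 20

20


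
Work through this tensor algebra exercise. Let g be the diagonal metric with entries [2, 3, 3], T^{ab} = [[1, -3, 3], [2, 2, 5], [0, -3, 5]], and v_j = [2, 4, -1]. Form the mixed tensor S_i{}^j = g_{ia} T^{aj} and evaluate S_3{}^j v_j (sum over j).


Step 1: lower the first index. For a diagonal metric, g_{ia} T^{aj} = g_{ii} T^{ij} (no sum on i).
g_{33} = 3
S_3{}^1 = 3 * T^{31} = 3 * 0 = 0
S_3{}^2 = 3 * T^{32} = 3 * -3 = -9
S_3{}^3 = 3 * T^{33} = 3 * 5 = 15
Step 2: contract S_3{}^j with v_j.
S_3{}^1 * v_1 = 0 * 2 = 0
S_3{}^2 * v_2 = -9 * 4 = -36
S_3{}^3 * v_3 = 15 * -1 = -15
Result = 0 + -36 + -15 = -51

-51


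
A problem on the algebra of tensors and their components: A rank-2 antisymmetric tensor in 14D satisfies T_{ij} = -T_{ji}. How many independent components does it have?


An antisymmetric rank-2 tensor satisfies A_{ij} = -A_{ji}, so diagonal entries are zero.
The independent components are the upper-triangular entries: C(n, 2) = n(n-1)/2.
n = 14
C(14, 2) = 14 * 13 / 2 = 182 / 2 = 91

91


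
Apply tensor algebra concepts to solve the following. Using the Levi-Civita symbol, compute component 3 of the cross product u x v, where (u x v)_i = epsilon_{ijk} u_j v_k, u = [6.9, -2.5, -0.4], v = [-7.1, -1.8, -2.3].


(u x v)_3 = sum_{j,k} epsilon_{3jk} u_j v_k. Only permutations of (1,2,3) contribute; the two non-zero terms are:
eps_{312} u_1 v_2 = 1 * 6.9 * -1.8 = -12.42
eps_{321} u_2 v_1 = -1 * -2.5 * -7.1 = -17.75
(u x v)_3 = -30.17

-30.17


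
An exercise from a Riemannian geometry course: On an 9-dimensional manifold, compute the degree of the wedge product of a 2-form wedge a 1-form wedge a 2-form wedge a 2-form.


The degree of a wedge product is the sum of the degrees of the individual forms.
Degrees: 2, 1, 2, 2
Total degree = 2 + 1 + 2 + 2 = 7

7


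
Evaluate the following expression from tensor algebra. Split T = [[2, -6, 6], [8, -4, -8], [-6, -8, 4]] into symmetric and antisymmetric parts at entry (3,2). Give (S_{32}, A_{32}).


T_{32} = -8
T_{23} = -8
S_{32} = (-8 + -8)/2 = -16/2 = -8
A_{32} = (-8 - -8)/2 = 0/2 = 0
Check: S + A = -8 + 0 = -8 = T_{32}.

(-8, 0)


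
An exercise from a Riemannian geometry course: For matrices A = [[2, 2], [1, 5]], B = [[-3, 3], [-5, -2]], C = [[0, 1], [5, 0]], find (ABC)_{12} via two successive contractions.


(ABC)_{12} = sum_m (AB)_{1m} C_{m2}. First compute row 1 of AB.
(AB)_{11} = 2*-3 + 2*-5 = -16
(AB)_{12} = 2*3 + 2*-2 = 2
Now contract with column 2 of C:
(AB)_{11} * C_{12} = -16 * 1 = -16
(AB)_{12} * C_{22} = 2 * 0 = 0
(ABC)_{12} = -16 + 0 = -16

-16


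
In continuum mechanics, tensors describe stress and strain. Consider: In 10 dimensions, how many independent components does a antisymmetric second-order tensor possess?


A antisymmetric rank-2 tensor in d dimensions has d(d-1)/2 independent components.
d = 10
d(d-1)/2 = 10 * 9 / 2 = 90 / 2 = 45

45


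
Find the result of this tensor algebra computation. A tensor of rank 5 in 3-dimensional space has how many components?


The number of components of a rank-r tensor in d dimensions is d^r.
Here d = 3 and r = 5.
3^5 = 243

243


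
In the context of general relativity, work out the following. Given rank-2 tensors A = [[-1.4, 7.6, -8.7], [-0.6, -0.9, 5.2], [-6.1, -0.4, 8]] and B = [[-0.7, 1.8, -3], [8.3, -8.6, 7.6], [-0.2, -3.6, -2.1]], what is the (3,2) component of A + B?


Tensor addition is component-wise: (A + B)_{ij} = A_{ij} + B_{ij}.
A_{32} = -0.4
B_{32} = -3.6
(A + B)_{32} = -0.4 + -3.6 = -4

-4


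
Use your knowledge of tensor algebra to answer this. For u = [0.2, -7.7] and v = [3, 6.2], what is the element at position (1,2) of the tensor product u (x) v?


The outer product entry T_{ij} = u_i * v_j.
We need i=1, j=2.
u_1 = 0.2, v_2 = 6.2
T_{1,2} = 0.2 * 6.2 = 1.24

1.24


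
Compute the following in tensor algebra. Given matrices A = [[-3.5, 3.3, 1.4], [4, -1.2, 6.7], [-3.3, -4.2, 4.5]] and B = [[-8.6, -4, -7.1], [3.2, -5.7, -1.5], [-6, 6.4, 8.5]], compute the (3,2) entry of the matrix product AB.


(AB)_{ij} = sum_k A_{ik} B_{kj}.
For i=3, j=2:
A_{31} * B_{12} = -3.3 * -4 = 13.2
A_{32} * B_{22} = -4.2 * -5.7 = 23.94
A_{33} * B_{32} = 4.5 * 6.4 = 28.8
Sum = 13.2 + 23.94 + 28.8 = 65.94

65.94


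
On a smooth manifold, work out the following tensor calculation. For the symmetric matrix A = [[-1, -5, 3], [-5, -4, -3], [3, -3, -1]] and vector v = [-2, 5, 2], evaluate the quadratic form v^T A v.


First compute Av:
(Av)_1 = -1*-2 + -5*5 + 3*2 = -17
(Av)_2 = -5*-2 + -4*5 + -3*2 = -16
(Av)_3 = 3*-2 + -3*5 + -1*2 = -23
Av = [-17, -16, -23]
Then v^T (Av) = -2*-17 + 5*-16 + 2*-23
= 34 + -80 + -46 = -92

-92


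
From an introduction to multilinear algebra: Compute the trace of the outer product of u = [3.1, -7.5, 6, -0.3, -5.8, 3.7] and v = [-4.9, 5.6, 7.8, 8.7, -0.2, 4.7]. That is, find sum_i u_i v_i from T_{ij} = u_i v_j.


The outer product gives T_{ij} = u_i v_j.
The trace (contraction) is Tr(T) = sum_i T_{ii} = sum_i u_i v_i.
Diagonal entries:
T_{11} = u_1 * v_1 = 3.1 * -4.9 = -15.19
T_{22} = u_2 * v_2 = -7.5 * 5.6 = -42
T_{33} = u_3 * v_3 = 6 * 7.8 = 46.8
T_{44} = u_4 * v_4 = -0.3 * 8.7 = -2.61
T_{55} = u_5 * v_5 = -5.8 * -0.2 = 1.16
T_{66} = u_6 * v_6 = 3.7 * 4.7 = 17.39
Tr(T) = -15.19 + -42 + 46.8 + -2.61 + 1.16 + 17.39 = 5.55

5.55


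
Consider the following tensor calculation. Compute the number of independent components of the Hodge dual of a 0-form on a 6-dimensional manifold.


The Hodge dual of a p-form on an n-dimensional manifold is an (n-p)-form.
n = 6, p = 0, so dual degree = 6 - 0 = 6
The number of components is C(n, n-p) = C(6, 6) = 1

1


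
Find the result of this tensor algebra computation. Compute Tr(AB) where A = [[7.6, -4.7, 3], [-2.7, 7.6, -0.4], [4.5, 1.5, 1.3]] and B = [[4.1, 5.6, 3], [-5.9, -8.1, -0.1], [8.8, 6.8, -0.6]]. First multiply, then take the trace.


Tr(AB) = sum_i (AB)_{ii} where (AB)_{ii} = sum_k A_{ik} B_{ki}.
(AB)_{11} = 7.6*4.1 + -4.7*-5.9 + 3*8.8 = 85.29
(AB)_{22} = -2.7*5.6 + 7.6*-8.1 + -0.4*6.8 = -79.4
(AB)_{33} = 4.5*3 + 1.5*-0.1 + 1.3*-0.6 = 12.57
Tr(AB) = 85.29 + -79.4 + 12.57 = 18.46

18.46


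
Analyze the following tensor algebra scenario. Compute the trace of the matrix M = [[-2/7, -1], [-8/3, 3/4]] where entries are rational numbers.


The trace is the sum of diagonal entries.
Diagonal: M[1,1] = -2/7, M[2,2] = 3/4
Tr(M) = -2/7 + 3/4
Computing step by step:
After adding M[1,1]: -2/7
After adding M[2,2]: 13/28
Tr(M) = 13/28

13/28


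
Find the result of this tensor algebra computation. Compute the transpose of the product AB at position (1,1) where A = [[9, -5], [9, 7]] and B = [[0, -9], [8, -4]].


(AB)^T_{ij} = (AB)_{ji} = sum_k A_{jk} B_{ki}.
For i=1, j=1 we need (AB)_{11}:
A_{11} * B_{11} = 9 * 0 = 0
A_{12} * B_{21} = -5 * 8 = -40
Sum = 0 + -40 = -40

-40


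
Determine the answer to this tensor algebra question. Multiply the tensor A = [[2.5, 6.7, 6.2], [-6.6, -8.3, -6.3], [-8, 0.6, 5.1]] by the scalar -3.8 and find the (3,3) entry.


Scalar multiplication: (cA)_{ij} = c * A_{ij}.
c = -3.8
A_{33} = 5.1
(cA)_{33} = -3.8 * 5.1 = -19.38

-19.38


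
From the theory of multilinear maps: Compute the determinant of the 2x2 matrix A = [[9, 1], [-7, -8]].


For a 2x2 matrix [[a, b], [c, d]], det = a*d - b*c.
a = 9, b = 1, c = -7, d = -8
a*d = 9 * -8 = -72
b*c = 1 * -7 = -7
det = -72 - -7 = -65

-65


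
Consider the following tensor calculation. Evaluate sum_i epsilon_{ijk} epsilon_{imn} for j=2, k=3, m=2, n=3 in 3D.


Using the identity: epsilon_{ijk} epsilon_{imn} = delta_{jm} delta_{kn} - delta_{jn} delta_{km}.
delta_{22} = 1
delta_{33} = 1
delta_{23} = 0
delta_{32} = 0
Result = 1 * 1 - 0 * 0 = 1 - 0 = 1

1


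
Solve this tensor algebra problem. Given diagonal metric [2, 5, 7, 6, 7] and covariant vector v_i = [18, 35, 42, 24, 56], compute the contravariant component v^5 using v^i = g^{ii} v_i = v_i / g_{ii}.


To raise an index with a diagonal metric: v^i = v_i / g_{ii}.
For index 5: v_5 = 56, g_{55} = 7
v^5 = 56 / 7 = 8

8


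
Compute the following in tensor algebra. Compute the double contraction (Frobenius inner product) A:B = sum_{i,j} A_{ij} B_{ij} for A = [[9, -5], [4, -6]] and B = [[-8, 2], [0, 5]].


A:B = sum over all i,j of A_{ij} * B_{ij}.
Row 1: 9*-8=-72, -5*2=-10 => row sum = -82
Row 2: 4*0=0, -6*5=-30 => row sum = -30
Total = -82 + -30 = -112

-112


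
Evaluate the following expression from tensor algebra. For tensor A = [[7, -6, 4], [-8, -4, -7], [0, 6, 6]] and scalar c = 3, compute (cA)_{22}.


Scalar multiplication: (cA)_{ij} = c * A_{ij}.
c = 3
A_{22} = -4
(cA)_{22} = 3 * -4 = -12

-12


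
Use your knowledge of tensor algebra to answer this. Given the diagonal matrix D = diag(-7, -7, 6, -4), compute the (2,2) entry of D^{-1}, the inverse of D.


For a diagonal matrix, the inverse has entries (D^{-1})_{ii} = 1/d_{ii}.
The diagonal entries are: d_{11} = -7, d_{22} = -7, d_{33} = 6, d_{44} = -4
We need (D^{-1})_{22} = 1/d_{22} = 1/-7 = -1/7

-1/7


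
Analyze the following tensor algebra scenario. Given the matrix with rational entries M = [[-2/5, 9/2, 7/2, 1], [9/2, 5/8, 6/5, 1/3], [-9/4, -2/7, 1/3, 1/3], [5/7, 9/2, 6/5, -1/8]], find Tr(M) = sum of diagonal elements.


The trace is the sum of diagonal entries.
Diagonal: M[1,1] = -2/5, M[2,2] = 5/8, M[3,3] = 1/3, M[4,4] = -1/8
Tr(M) = -2/5 + 5/8 + 1/3 + -1/8
Computing step by step:
After adding M[1,1]: -2/5
After adding M[2,2]: 9/40
After adding M[3,3]: 67/120
After adding M[4,4]: 13/30
Tr(M) = 13/30

13/30


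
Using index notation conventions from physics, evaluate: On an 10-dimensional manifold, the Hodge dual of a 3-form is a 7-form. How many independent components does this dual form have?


The Hodge dual of a p-form on an n-dimensional manifold is an (n-p)-form.
n = 10, p = 3, so dual degree = 10 - 3 = 7
The number of components is C(n, n-p) = C(10, 7) = 120

120


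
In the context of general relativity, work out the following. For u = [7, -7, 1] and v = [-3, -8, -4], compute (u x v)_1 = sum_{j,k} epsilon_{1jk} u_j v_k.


(u x v)_1 = sum_{j,k} epsilon_{1jk} u_j v_k. Only permutations of (1,2,3) contribute; the two non-zero terms are:
eps_{123} u_2 v_3 = 1 * -7 * -4 = 28
eps_{132} u_3 v_2 = -1 * 1 * -8 = 8
(u x v)_1 = 36

36


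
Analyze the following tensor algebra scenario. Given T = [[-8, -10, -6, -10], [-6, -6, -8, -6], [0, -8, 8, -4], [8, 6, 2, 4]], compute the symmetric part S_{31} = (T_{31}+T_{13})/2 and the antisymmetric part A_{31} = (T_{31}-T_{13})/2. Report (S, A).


T_{31} = 0
T_{13} = -6
S_{31} = (0 + -6)/2 = -6/2 = -3
A_{31} = (0 - -6)/2 = 6/2 = 3
Check: S + A = -3 + 3 = 0 = T_{31}.

(-3, 3)


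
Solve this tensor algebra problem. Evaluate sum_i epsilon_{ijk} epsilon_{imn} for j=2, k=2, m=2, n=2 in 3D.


Using the identity: epsilon_{ijk} epsilon_{imn} = delta_{jm} delta_{kn} - delta_{jn} delta_{km}.
delta_{22} = 1
delta_{22} = 1
delta_{22} = 1
delta_{22} = 1
Result = 1 * 1 - 1 * 1 = 1 - 1 = 0

0


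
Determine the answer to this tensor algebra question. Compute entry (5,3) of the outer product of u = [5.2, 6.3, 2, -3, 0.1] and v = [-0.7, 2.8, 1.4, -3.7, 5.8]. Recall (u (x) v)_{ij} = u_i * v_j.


The outer product entry T_{ij} = u_i * v_j.
We need i=5, j=3.
u_5 = 0.1, v_3 = 1.4
T_{5,3} = 0.1 * 1.4 = 0.14

0.14


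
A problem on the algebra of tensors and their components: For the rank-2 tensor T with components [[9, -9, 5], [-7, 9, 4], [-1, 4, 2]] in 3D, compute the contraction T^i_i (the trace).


The contraction (trace) of a rank-2 tensor is the sum of its diagonal elements.
Diagonal entries: A[1,1] = 9, A[2,2] = 9, A[3,3] = 2
Tr(A) = 9 + 9 + 2 = 20

20


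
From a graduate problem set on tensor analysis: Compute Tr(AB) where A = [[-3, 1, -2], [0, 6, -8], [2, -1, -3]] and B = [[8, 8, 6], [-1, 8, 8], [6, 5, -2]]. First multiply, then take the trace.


Tr(AB) = sum_i (AB)_{ii} where (AB)_{ii} = sum_k A_{ik} B_{ki}.
(AB)_{11} = -3*8 + 1*-1 + -2*6 = -37
(AB)_{22} = 0*8 + 6*8 + -8*5 = 8
(AB)_{33} = 2*6 + -1*8 + -3*-2 = 10
Tr(AB) = -37 + 8 + 10 = -19

-19


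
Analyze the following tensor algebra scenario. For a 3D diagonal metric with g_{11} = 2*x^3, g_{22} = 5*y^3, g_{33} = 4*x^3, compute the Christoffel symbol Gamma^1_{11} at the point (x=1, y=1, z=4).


For a diagonal metric, Gamma^k_{ij} = (1/2) g^{kk} (dg_{ik}/dx_j + dg_{jk}/dx_i - dg_{ij}/dx_k).
The metric is diagonal, so g_{ab} = 0 for a != b.
At the given point: g_{11} = 2, g_{22} = 5, g_{33} = 4
g^{11} = 1/2
dg_{11}/dx_1 = dg_{11}/dx_1 = 6
dg_{11}/dx_1 = dg_{11}/dx_1 = 6
dg_{11}/dx_1 = dg_{11}/dx_1 = 6
Numerator = 6 + 6 - 6 = 6
Gamma^1_{11} = 6 / (2 * 2) = 3/2

3/2


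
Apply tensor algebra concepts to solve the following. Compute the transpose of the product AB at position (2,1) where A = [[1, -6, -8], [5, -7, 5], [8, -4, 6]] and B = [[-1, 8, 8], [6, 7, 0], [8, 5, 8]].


(AB)^T_{ij} = (AB)_{ji} = sum_k A_{jk} B_{ki}.
For i=2, j=1 we need (AB)_{12}:
A_{11} * B_{12} = 1 * 8 = 8
A_{12} * B_{22} = -6 * 7 = -42
A_{13} * B_{32} = -8 * 5 = -40
Sum = 8 + -42 + -40 = -74

-74


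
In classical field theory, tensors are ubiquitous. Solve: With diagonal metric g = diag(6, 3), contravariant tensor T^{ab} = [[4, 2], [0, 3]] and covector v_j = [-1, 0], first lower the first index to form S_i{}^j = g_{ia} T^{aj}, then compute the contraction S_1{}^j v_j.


Step 1: lower the first index. For a diagonal metric, g_{ia} T^{aj} = g_{ii} T^{ij} (no sum on i).
g_{11} = 6
S_1{}^1 = 6 * T^{11} = 6 * 4 = 24
S_1{}^2 = 6 * T^{12} = 6 * 2 = 12
Step 2: contract S_1{}^j with v_j.
S_1{}^1 * v_1 = 24 * -1 = -24
S_1{}^2 * v_2 = 12 * 0 = 0
Result = -24 + 0 = -24

-24


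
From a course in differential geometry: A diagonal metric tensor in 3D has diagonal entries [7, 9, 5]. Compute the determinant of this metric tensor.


For a diagonal metric, the determinant is the product of diagonal entries.
Diagonal entries: 7, 9, 5
det(g) = 7 * 9 * 5 = 315

315


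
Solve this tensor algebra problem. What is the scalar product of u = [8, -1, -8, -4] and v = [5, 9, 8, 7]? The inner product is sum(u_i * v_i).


The inner product u . v = sum of u_i * v_i.
Term-by-term: 8 * 5, -1 * 9, -8 * 8, -4 * 7
Products: 40, -9, -64, -28
Sum = 40 + -9 + -64 + -28 = -61

-61


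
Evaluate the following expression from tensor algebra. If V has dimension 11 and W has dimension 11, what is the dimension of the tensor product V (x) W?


The dimension of a tensor product is the product of dimensions.
dim(V) = 11, dim(W) = 11
dim(V (x) W) = 11 * 11 = 121

121


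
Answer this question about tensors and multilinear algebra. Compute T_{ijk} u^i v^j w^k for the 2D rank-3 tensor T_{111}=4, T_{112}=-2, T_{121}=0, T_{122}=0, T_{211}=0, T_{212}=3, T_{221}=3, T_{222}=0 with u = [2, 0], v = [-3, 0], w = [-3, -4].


S = sum over i,j,k of T_{ijk} u_i v_j w_k. Expanding all 8 terms:
T_{111}*u_1*v_1*w_1 = 4*2*-3*-3 = 72  (running total: 72)
T_{112}*u_1*v_1*w_2 = -2*2*-3*-4 = -48  (running total: 24)
T_{121}*u_1*v_2*w_1 = 0*2*0*-3 = 0  (running total: 24)
T_{122}*u_1*v_2*w_2 = 0*2*0*-4 = 0  (running total: 24)
T_{211}*u_2*v_1*w_1 = 0*0*-3*-3 = 0  (running total: 24)
T_{212}*u_2*v_1*w_2 = 3*0*-3*-4 = 0  (running total: 24)
T_{221}*u_2*v_2*w_1 = 3*0*0*-3 = 0  (running total: 24)
T_{222}*u_2*v_2*w_2 = 0*0*0*-4 = 0  (running total: 24)
S = 24

24


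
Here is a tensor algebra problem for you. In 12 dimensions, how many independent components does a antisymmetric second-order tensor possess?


A antisymmetric rank-2 tensor in d dimensions has d(d-1)/2 independent components.
d = 12
d(d-1)/2 = 12 * 11 / 2 = 132 / 2 = 66

66


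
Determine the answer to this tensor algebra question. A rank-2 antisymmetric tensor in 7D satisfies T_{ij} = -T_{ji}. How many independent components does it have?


An antisymmetric rank-2 tensor satisfies A_{ij} = -A_{ji}, so diagonal entries are zero.
The independent components are the upper-triangular entries: C(n, 2) = n(n-1)/2.
n = 7
C(7, 2) = 7 * 6 / 2 = 42 / 2 = 21

21


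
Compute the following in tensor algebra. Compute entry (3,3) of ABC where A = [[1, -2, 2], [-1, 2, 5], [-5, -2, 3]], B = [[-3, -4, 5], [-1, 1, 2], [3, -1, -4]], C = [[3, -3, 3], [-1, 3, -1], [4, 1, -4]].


(ABC)_{33} = sum_m (AB)_{3m} C_{m3}. First compute row 3 of AB.
(AB)_{31} = -5*-3 + -2*-1 + 3*3 = 26
(AB)_{32} = -5*-4 + -2*1 + 3*-1 = 15
(AB)_{33} = -5*5 + -2*2 + 3*-4 = -41
Now contract with column 3 of C:
(AB)_{31} * C_{13} = 26 * 3 = 78
(AB)_{32} * C_{23} = 15 * -1 = -15
(AB)_{33} * C_{33} = -41 * -4 = 164
(ABC)_{33} = 78 + -15 + 164 = 227

227


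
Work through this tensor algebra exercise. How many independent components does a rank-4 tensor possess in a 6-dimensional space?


The number of components of a rank-r tensor in d dimensions is d^r.
Here d = 6 and r = 4.
6^4 = 1296

1296


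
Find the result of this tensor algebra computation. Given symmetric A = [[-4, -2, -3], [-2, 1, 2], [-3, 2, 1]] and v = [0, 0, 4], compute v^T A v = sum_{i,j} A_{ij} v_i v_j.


First compute Av:
(Av)_1 = -4*0 + -2*0 + -3*4 = -12
(Av)_2 = -2*0 + 1*0 + 2*4 = 8
(Av)_3 = -3*0 + 2*0 + 1*4 = 4
Av = [-12, 8, 4]
Then v^T (Av) = 0*-12 + 0*8 + 4*4
= 0 + 0 + 16 = 16

16


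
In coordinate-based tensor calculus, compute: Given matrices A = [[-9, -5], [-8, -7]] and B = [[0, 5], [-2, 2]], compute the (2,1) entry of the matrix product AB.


(AB)_{ij} = sum_k A_{ik} B_{kj}.
For i=2, j=1:
A_{21} * B_{11} = -8 * 0 = 0
A_{22} * B_{21} = -7 * -2 = 14
Sum = 0 + 14 = 14

14


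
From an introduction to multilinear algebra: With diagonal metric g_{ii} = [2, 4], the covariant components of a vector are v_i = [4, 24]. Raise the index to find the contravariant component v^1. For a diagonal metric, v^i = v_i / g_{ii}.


To raise an index with a diagonal metric: v^i = v_i / g_{ii}.
For index 1: v_1 = 4, g_{11} = 2
v^1 = 4 / 2 = 2

2


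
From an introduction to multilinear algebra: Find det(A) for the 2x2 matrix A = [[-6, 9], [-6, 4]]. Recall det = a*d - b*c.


For a 2x2 matrix [[a, b], [c, d]], det = a*d - b*c.
a = -6, b = 9, c = -6, d = 4
a*d = -6 * 4 = -24
b*c = 9 * -6 = -54
det = -24 - -54 = 30

30


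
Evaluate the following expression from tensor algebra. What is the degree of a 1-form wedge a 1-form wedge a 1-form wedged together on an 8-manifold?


The degree of a wedge product is the sum of the degrees of the individual forms.
Degrees: 1, 1, 1
Total degree = 1 + 1 + 1 = 3

3


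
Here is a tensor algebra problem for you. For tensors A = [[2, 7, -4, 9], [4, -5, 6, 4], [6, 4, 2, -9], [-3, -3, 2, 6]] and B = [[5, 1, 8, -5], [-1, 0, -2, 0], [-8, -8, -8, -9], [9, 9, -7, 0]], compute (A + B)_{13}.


Tensor addition is component-wise: (A + B)_{ij} = A_{ij} + B_{ij}.
A_{13} = -4
B_{13} = 8
(A + B)_{13} = -4 + 8 = 4

4


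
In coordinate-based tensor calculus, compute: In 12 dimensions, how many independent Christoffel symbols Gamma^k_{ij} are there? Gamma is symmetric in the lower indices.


Christoffel symbols Gamma^k_{ij} are symmetric in i,j, so there are d * d(d+1)/2 independent symbols.
d = 12
d(d+1)/2 = 12 * 13 / 2 = 78
Total = 12 * 78 = 936

936


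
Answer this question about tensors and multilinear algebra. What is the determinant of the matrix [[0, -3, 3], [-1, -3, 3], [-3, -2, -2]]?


Expanding along the first row, det(A) = a11*M_11 - a12*M_12 + a13*M_13, where M_1j is the (1,j) minor.
Minor M_11 = -3*-2 - 3*-2 = 12
Minor M_12 = -1*-2 - 3*-3 = 11
Minor M_13 = -1*-2 - -3*-3 = -7
det = 0*(12) - -3*(11) + 3*(-7)
    = 0 - -33 + -21
    = 12

12


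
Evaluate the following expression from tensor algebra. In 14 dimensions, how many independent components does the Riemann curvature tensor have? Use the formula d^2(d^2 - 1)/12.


The Riemann tensor in d dimensions has d^2(d^2 - 1)/12 independent components.
d = 14, so d^2 = 196
d^2 - 1 = 195
d^2(d^2 - 1) = 196 * 195 = 38220
Divide by 12: 38220 / 12 = 3185

3185


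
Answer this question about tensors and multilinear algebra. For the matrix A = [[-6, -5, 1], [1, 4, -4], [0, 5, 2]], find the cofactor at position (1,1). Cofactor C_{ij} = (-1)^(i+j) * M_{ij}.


To find cofactor C_{11}, delete row 1 and column 1.
The resulting 2x2 submatrix is: [[4, -4], [5, 2]]
Minor M_{11} = 4*2 - -4*5
  = 8 - -20 = 28
Sign = (-1)^(1+1) = (-1)^2 = 1
Cofactor C_{11} = 1 * 28 = 28

28


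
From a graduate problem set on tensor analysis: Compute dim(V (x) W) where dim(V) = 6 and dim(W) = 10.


The dimension of a tensor product is the product of dimensions.
dim(V) = 6, dim(W) = 10
dim(V (x) W) = 6 * 10 = 60

60


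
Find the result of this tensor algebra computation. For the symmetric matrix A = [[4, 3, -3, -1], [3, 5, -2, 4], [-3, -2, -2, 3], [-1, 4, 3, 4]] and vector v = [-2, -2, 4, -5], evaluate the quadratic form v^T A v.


First compute Av:
(Av)_1 = 4*-2 + 3*-2 + -3*4 + -1*-5 = -21
(Av)_2 = 3*-2 + 5*-2 + -2*4 + 4*-5 = -44
(Av)_3 = -3*-2 + -2*-2 + -2*4 + 3*-5 = -13
(Av)_4 = -1*-2 + 4*-2 + 3*4 + 4*-5 = -14
Av = [-21, -44, -13, -14]
Then v^T (Av) = -2*-21 + -2*-44 + 4*-13 + -5*-14
= 42 + 88 + -52 + 70 = 148

148


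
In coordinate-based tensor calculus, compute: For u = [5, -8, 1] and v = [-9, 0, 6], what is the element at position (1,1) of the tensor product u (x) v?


The outer product entry T_{ij} = u_i * v_j.
We need i=1, j=1.
u_1 = 5, v_1 = -9
T_{1,1} = 5 * -9 = -45

-45


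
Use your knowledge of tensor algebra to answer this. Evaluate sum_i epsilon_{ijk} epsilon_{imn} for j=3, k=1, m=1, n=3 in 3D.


Using the identity: epsilon_{ijk} epsilon_{imn} = delta_{jm} delta_{kn} - delta_{jn} delta_{km}.
delta_{31} = 0
delta_{13} = 0
delta_{33} = 1
delta_{11} = 1
Result = 0 * 0 - 1 * 1 = 0 - 1 = -1

-1


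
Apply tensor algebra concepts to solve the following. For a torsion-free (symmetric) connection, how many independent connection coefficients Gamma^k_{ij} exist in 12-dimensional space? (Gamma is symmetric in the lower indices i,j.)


Christoffel symbols Gamma^k_{ij} are symmetric in i,j, so there are d * d(d+1)/2 independent symbols.
d = 12
d(d+1)/2 = 12 * 13 / 2 = 78
Total = 12 * 78 = 936

936


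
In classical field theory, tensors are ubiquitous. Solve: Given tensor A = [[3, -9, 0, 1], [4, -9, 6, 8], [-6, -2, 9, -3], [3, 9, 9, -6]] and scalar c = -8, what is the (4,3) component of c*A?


Scalar multiplication: (cA)_{ij} = c * A_{ij}.
c = -8
A_{43} = 9
(cA)_{43} = -8 * 9 = -72

-72


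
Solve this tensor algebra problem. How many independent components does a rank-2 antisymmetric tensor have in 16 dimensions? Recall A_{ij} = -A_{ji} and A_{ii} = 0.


An antisymmetric rank-2 tensor satisfies A_{ij} = -A_{ji}, so diagonal entries are zero.
The independent components are the upper-triangular entries: C(n, 2) = n(n-1)/2.
n = 16
C(16, 2) = 16 * 15 / 2 = 240 / 2 = 120

120


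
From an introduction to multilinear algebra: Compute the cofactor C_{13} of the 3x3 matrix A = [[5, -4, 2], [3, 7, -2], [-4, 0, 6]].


To find cofactor C_{13}, delete row 1 and column 3.
The resulting 2x2 submatrix is: [[3, 7], [-4, 0]]
Minor M_{13} = 3*0 - 7*-4
  = 0 - -28 = 28
Sign = (-1)^(1+3) = (-1)^4 = 1
Cofactor C_{13} = 1 * 28 = 28

28
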